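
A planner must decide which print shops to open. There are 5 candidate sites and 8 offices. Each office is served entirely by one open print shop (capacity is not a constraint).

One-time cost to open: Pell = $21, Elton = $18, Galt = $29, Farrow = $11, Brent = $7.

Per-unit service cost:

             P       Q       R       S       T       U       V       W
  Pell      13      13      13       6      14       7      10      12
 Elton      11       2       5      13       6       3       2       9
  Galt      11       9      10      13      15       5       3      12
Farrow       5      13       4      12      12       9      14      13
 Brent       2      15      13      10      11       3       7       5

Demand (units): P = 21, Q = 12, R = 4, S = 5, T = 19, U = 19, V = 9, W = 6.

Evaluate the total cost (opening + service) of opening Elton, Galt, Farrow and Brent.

Total cost: 416

Each office is assigned to its cheapest site among the open ones.
{Elton, Galt, Farrow, Brent}: P→Brent 2·21=42, Q→Elton 2·12=24, R→Farrow 4·4=16, S→Brent 10·5=50, T→Elton 6·19=114, U→Elton 3·19=57, V→Elton 2·9=18, W→Brent 5·6=30. Service 351; fixed 65; total 416.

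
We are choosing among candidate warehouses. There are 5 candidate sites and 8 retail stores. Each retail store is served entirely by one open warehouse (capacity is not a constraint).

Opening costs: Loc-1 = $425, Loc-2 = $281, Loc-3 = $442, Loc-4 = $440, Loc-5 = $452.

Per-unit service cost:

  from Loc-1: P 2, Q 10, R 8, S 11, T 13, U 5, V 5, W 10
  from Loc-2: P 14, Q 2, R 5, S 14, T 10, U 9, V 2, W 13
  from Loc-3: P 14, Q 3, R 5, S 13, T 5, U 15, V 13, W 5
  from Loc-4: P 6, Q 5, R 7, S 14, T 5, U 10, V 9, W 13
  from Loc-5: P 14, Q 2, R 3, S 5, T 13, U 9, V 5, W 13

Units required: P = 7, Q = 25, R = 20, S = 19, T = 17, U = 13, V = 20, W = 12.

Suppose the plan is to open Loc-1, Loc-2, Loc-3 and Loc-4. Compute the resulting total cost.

Total cost: 2211

Each retail store is assigned to its cheapest site among the open ones.
{Loc-1, Loc-2, Loc-3, Loc-4}: P→Loc-1 2·7=14, Q→Loc-2 2·25=50, R→Loc-2 5·20=100, S→Loc-1 11·19=209, T→Loc-3 5·17=85, U→Loc-1 5·13=65, V→Loc-2 2·20=40, W→Loc-3 5·12=60. Service 623; fixed 1588; total 2211.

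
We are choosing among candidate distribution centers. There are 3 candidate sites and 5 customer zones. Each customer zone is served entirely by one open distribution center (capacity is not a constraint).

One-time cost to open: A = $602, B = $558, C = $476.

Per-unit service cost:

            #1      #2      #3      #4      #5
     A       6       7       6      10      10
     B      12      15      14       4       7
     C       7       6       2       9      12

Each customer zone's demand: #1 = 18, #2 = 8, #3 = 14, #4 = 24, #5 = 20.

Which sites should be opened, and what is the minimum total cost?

For any fixed open set, each customer zone goes to its cheapest open site; total = fixed + service.
{C}: #1→C 7·18=126, #2→C 6·8=48, #3→C 2·14=28, #4→C 9·24=216, #5→C 12·20=240. Service 658; fixed 476; total 1134.
{A}: service 688 + fixed 602 = 1290
{B}: #1→B 12·18=216, #2→B 15·8=120, #3→B 14·14=196, #4→B 4·24=96, #5→B 7·20=140. Service 768; fixed 558; total 1326.
{A, B, C}: #1→A 6·18=108, #2→C 6·8=48, #3→C 2·14=28, #4→B 4·24=96, #5→B 7·20=140. Service 420; fixed 1636; total 2056.
No other subset beats 1134.

Open C only; minimum total cost 1134.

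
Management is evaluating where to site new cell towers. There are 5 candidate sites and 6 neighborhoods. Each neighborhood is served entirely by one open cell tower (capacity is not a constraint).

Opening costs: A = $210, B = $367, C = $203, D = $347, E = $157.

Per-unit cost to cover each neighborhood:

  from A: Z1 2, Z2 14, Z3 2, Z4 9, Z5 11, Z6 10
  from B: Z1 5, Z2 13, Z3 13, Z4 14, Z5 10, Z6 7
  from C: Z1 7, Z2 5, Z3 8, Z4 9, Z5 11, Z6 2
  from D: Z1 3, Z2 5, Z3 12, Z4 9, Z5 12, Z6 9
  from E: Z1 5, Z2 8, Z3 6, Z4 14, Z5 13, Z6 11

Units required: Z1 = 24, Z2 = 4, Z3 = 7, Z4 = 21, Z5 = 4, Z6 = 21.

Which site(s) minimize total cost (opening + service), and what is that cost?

Open C only; minimum total cost 722.

For any fixed open set, each neighborhood goes to its cheapest open site; total = fixed + service.
{C}: Z1→C 7·24=168, Z2→C 5·4=20, Z3→C 8·7=56, Z4→C 9·21=189, Z5→C 11·4=44, Z6→C 2·21=42. Service 519; fixed 203; total 722.
{A, C}: Z1→A 2·24=48, Z2→C 5·4=20, Z3→A 2·7=14, Z4→A 9·21=189, Z5→A 11·4=44, Z6→C 2·21=42. Service 357; fixed 413; total 770.
{A}: service 561 + fixed 210 = 771
{A, B, C, D, E}: service 353 + fixed 1284 = 1637
No other subset beats 722.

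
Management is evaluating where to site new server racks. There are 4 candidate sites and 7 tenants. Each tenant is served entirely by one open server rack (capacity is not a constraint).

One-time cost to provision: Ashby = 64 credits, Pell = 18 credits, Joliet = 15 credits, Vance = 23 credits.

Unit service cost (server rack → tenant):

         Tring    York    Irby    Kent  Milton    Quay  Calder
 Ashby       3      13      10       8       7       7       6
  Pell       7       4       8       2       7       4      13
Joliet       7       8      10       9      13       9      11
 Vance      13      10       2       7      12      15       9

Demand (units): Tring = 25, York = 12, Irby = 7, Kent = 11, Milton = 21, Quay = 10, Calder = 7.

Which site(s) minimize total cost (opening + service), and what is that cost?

Open Ashby, Pell and Vance; minimum total cost 493.

For any fixed open set, each tenant goes to its cheapest open site; total = fixed + service.
{Ashby, Pell, Vance}: Tring→Ashby 3·25=75, York→Pell 4·12=48, Irby→Vance 2·7=14, Kent→Pell 2·11=22, Milton→Ashby 7·21=147, Quay→Pell 4·10=40, Calder→Ashby 6·7=42. Service 388; fixed 105; total 493.
{Ashby, Pell, Joliet, Vance}: service 388 + fixed 120 = 508
{Ashby, Pell}: service 430 + fixed 82 = 512
{Joliet}: service 880 + fixed 15 = 895
(All 15 nonempty subsets were checked; Ashby, Pell and Vance is lowest.)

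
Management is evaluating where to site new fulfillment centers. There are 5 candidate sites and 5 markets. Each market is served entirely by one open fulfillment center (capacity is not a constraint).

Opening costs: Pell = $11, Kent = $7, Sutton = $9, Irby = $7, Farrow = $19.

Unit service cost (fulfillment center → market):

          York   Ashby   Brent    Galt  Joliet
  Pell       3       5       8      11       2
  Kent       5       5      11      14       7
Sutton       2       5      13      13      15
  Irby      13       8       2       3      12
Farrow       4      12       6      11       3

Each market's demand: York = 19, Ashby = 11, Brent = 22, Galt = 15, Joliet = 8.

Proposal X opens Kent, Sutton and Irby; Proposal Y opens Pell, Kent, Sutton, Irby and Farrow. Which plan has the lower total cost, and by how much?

Proposal Y is cheaper by 10.

Proposal X: {Kent, Sutton, Irby}: York→Sutton 2·19=38, Ashby→Kent 5·11=55, Brent→Irby 2·22=44, Galt→Irby 3·15=45, Joliet→Kent 7·8=56. Service 238; fixed 23; total 261.
Proposal Y: {Pell, Kent, Sutton, Irby, Farrow}: York→Sutton 2·19=38, Ashby→Pell 5·11=55, Brent→Irby 2·22=44, Galt→Irby 3·15=45, Joliet→Pell 2·8=16. Service 198; fixed 53; total 251.
Difference: |261 − 251| = 10.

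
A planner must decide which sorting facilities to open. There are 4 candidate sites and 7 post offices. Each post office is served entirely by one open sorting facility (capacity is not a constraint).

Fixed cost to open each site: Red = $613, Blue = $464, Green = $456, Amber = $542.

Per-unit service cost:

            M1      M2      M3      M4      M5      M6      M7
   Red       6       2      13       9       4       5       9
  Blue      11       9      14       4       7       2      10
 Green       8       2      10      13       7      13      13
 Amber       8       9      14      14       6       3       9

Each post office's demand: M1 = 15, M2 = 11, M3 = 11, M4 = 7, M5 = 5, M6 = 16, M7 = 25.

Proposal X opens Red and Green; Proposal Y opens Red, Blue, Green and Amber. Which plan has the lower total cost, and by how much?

Proposal X is cheaper by 923.

Proposal X: {Red, Green}: M1→Red 6·15=90, M2→Red 2·11=22, M3→Green 10·11=110, M4→Red 9·7=63, M5→Red 4·5=20, M6→Red 5·16=80, M7→Red 9·25=225. Service 610; fixed 1069; total 1679.
Proposal Y: {Red, Blue, Green, Amber}: M1→Red 6·15=90, M2→Red 2·11=22, M3→Green 10·11=110, M4→Blue 4·7=28, M5→Red 4·5=20, M6→Blue 2·16=32, M7→Red 9·25=225. Service 527; fixed 2075; total 2602.
Difference: |1679 − 2602| = 923.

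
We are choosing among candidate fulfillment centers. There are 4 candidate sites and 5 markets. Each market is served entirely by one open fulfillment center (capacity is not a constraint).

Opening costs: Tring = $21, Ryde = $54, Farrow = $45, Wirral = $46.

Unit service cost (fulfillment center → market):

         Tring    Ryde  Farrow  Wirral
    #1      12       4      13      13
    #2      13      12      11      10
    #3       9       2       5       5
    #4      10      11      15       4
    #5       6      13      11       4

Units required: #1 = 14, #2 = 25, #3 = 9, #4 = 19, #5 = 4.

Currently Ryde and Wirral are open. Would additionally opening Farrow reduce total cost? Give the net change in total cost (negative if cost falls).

No — net change +45 (cost rises by 45).

Current service cost with {Ryde, Wirral}: 416.
Adding Farrow: each market re-picks its cheapest; new service cost 416, saving 0.
Extra fixed cost: 45. Net change = 45 − 0 = 45.
(Totals: 516 → 561.)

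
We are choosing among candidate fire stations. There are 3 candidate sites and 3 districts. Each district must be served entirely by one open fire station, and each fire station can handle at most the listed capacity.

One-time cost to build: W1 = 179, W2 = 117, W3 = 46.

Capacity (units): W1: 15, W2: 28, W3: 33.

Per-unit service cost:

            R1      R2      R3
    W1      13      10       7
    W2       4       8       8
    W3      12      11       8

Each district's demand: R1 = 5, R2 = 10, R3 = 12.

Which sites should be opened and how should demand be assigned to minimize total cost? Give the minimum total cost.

Open {W3}: R1→W3 12·5=60, R2→W3 11·10=110, R3→W3 8·12=96.
Loads: W3 carries 27/33. Service 266; fixed 46; total 312.
Next best feasible plan costs 313.

Minimum total cost: 312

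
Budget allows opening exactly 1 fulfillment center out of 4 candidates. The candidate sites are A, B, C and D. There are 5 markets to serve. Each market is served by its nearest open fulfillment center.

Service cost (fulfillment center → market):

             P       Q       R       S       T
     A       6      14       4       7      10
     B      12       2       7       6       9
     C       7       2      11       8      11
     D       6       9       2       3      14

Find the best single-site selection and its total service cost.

Choose D only; total service cost 34.

With exactly 1 open, each market uses its cheapest among the chosen.
{D}: P→D 6, Q→D 9, R→D 2, S→D 3, T→D 14. Service cost 34.
{B}: service cost 36
{C}: service cost 39
Among all 4 size-1 choices, {D} is lowest.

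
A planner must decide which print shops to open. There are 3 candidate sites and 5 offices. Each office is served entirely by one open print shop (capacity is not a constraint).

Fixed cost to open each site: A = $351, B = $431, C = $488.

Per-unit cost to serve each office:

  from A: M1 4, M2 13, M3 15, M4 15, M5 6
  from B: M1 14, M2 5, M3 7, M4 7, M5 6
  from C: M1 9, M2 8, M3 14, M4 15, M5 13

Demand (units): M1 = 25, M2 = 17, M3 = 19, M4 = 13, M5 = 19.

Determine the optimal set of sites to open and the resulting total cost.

Open B only; minimum total cost 1204.

For any fixed open set, each office goes to its cheapest open site; total = fixed + service.
{B}: M1→B 14·25=350, M2→B 5·17=85, M3→B 7·19=133, M4→B 7·13=91, M5→B 6·19=114. Service 773; fixed 431; total 1204.
{A}: M1→A 4·25=100, M2→A 13·17=221, M3→A 15·19=285, M4→A 15·13=195, M5→A 6·19=114. Service 915; fixed 351; total 1266.
{A, B}: service 523 + fixed 782 = 1305
{A, B, C}: service 523 + fixed 1270 = 1793
No other subset beats 1204.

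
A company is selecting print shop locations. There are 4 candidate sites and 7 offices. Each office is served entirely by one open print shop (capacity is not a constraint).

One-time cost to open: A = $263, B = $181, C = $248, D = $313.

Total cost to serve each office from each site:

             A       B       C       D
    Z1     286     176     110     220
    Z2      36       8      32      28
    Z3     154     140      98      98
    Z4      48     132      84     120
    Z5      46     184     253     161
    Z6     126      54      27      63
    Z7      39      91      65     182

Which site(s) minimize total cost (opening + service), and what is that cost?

Open A and C; minimum total cost 911.

For any fixed open set, each office goes to its cheapest open site; total = fixed + service.
{A, C}: Z1→C 110, Z2→C 32, Z3→C 98, Z4→A 48, Z5→A 46, Z6→C 27, Z7→A 39. Service 400; fixed 511; total 911.
{C}: service 669 + fixed 248 = 917
{A, B}: service 511 + fixed 444 = 955
{A, B, C, D}: service 376 + fixed 1005 = 1381
No other subset beats 911.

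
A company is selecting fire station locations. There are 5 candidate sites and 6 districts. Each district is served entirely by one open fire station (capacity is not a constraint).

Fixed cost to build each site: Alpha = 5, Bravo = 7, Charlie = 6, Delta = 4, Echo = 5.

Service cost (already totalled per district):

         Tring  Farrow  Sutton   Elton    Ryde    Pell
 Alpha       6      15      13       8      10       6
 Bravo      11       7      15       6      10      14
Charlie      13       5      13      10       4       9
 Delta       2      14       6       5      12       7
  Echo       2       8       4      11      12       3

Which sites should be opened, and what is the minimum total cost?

Open Charlie, Delta and Echo; minimum total cost 38.

For any fixed open set, each district goes to its cheapest open site; total = fixed + service.
{Charlie, Delta, Echo}: Tring→Delta 2, Farrow→Charlie 5, Sutton→Echo 4, Elton→Delta 5, Ryde→Charlie 4, Pell→Echo 3. Service 23; fixed 15; total 38.
{Charlie, Delta}: Tring→Delta 2, Farrow→Charlie 5, Sutton→Delta 6, Elton→Delta 5, Ryde→Charlie 4, Pell→Delta 7. Service 29; fixed 10; total 39.
{Charlie, Echo}: Tring→Echo 2, Farrow→Charlie 5, Sutton→Echo 4, Elton→Charlie 10, Ryde→Charlie 4, Pell→Echo 3. Service 28; fixed 11; total 39.
{Alpha, Bravo, Charlie, Delta, Echo}: Tring→Delta 2, Farrow→Charlie 5, Sutton→Echo 4, Elton→Delta 5, Ryde→Charlie 4, Pell→Echo 3. Service 23; fixed 27; total 50.
No other subset beats 38.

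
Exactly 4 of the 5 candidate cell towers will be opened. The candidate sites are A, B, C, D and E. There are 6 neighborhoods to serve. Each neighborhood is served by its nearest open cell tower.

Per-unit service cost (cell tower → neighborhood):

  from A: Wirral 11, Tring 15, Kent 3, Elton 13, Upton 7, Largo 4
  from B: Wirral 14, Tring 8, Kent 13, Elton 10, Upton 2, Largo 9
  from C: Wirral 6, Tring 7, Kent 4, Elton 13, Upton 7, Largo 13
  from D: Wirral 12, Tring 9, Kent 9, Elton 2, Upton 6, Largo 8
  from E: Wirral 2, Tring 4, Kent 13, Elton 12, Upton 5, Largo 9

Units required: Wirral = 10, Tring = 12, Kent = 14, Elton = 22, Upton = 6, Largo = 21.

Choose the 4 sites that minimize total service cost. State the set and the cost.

Choose A, B, D and E; total service cost 250.

With exactly 4 open, each neighborhood uses its cheapest among the chosen.
{A, B, D, E}: Wirral→E 2·10=20, Tring→E 4·12=48, Kent→A 3·14=42, Elton→D 2·22=44, Upton→B 2·6=12, Largo→A 4·21=84. Service cost 250.
{A, C, D, E}: service cost 268
{A, B, C, D}: service cost 326
Among all 5 size-4 choices, {A, B, D, E} is lowest.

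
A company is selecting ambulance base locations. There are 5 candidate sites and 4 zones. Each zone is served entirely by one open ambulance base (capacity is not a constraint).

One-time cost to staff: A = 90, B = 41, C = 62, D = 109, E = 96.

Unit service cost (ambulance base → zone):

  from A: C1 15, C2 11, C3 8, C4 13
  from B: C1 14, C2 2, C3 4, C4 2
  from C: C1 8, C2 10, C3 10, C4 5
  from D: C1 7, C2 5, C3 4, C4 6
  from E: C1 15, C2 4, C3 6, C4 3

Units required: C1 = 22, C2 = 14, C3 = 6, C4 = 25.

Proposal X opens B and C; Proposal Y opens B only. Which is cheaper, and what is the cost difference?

Proposal X: {B, C}: C1→C 8·22=176, C2→B 2·14=28, C3→B 4·6=24, C4→B 2·25=50. Service 278; fixed 103; total 381.
Proposal Y: {B}: C1→B 14·22=308, C2→B 2·14=28, C3→B 4·6=24, C4→B 2·25=50. Service 410; fixed 41; total 451.
Difference: |381 − 451| = 70.

Proposal X is cheaper by 70.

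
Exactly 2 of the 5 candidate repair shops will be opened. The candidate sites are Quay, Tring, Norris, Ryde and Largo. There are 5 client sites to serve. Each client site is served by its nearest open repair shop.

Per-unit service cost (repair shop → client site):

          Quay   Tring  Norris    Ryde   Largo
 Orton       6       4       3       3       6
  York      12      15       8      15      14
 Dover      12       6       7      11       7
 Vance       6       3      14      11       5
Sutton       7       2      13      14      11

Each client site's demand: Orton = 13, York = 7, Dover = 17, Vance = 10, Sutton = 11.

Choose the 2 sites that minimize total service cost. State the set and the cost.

Choose Tring and Norris; total service cost 249.

With exactly 2 open, each client site uses its cheapest among the chosen.
{Tring, Norris}: Orton→Norris 3·13=39, York→Norris 8·7=56, Dover→Tring 6·17=102, Vance→Tring 3·10=30, Sutton→Tring 2·11=22. Service cost 249.
{Quay, Tring}: service cost 290
{Tring, Ryde}: service cost 298
Among all 10 size-2 choices, {Tring, Norris} is lowest.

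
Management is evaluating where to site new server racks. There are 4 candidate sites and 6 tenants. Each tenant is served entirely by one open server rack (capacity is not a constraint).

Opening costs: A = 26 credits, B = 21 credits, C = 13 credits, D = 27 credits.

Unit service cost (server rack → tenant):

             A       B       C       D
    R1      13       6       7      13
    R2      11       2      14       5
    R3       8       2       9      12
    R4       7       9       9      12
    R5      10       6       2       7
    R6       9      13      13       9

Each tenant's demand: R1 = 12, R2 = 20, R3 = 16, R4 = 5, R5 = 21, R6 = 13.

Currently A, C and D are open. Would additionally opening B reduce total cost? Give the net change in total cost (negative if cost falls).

Yes — net change −147 (cost falls by 147).

Current service cost with {A, C, D}: 506.
Adding B: each tenant re-picks its cheapest; new service cost 338, saving 168.
Extra fixed cost: 21. Net change = 21 − 168 = -147.
(Totals: 572 → 425.)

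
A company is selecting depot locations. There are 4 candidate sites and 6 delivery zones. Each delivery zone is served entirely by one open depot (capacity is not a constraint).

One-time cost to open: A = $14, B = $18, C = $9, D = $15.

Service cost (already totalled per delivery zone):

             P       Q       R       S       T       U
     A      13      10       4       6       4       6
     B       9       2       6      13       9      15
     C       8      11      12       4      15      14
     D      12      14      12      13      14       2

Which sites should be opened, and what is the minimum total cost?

Open A only; minimum total cost 57.

For any fixed open set, each delivery zone goes to its cheapest open site; total = fixed + service.
{A}: P→A 13, Q→A 10, R→A 4, S→A 6, T→A 4, U→A 6. Service 43; fixed 14; total 57.
{A, C}: service 36 + fixed 23 = 59
{A, B}: service 31 + fixed 32 = 63
{A, B, C, D}: P→C 8, Q→B 2, R→A 4, S→C 4, T→A 4, U→D 2. Service 24; fixed 56; total 80.
(All 15 nonempty subsets were checked; A only is lowest.)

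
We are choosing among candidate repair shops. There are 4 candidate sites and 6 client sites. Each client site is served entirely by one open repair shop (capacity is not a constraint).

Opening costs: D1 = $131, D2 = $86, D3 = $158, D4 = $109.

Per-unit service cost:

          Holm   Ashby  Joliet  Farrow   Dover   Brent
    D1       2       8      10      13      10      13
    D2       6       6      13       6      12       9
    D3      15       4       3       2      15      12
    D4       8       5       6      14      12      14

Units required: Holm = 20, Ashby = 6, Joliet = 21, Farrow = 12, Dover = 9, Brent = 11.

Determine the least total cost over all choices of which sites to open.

Minimum total cost: 662

For any fixed open set, each client site goes to its cheapest open site; total = fixed + service.
{D1, D3}: Holm→D1 2·20=40, Ashby→D3 4·6=24, Joliet→D3 3·21=63, Farrow→D3 2·12=24, Dover→D1 10·9=90, Brent→D3 12·11=132. Service 373; fixed 289; total 662.
{D2, D3}: Holm→D2 6·20=120, Ashby→D3 4·6=24, Joliet→D3 3·21=63, Farrow→D3 2·12=24, Dover→D2 12·9=108, Brent→D2 9·11=99. Service 438; fixed 244; total 682.
{D1, D2, D3}: Holm→D1 2·20=40, Ashby→D3 4·6=24, Joliet→D3 3·21=63, Farrow→D3 2·12=24, Dover→D1 10·9=90, Brent→D2 9·11=99. Service 340; fixed 375; total 715.
{D1, D2, D3, D4}: service 340 + fixed 484 = 824
No other subset beats 662.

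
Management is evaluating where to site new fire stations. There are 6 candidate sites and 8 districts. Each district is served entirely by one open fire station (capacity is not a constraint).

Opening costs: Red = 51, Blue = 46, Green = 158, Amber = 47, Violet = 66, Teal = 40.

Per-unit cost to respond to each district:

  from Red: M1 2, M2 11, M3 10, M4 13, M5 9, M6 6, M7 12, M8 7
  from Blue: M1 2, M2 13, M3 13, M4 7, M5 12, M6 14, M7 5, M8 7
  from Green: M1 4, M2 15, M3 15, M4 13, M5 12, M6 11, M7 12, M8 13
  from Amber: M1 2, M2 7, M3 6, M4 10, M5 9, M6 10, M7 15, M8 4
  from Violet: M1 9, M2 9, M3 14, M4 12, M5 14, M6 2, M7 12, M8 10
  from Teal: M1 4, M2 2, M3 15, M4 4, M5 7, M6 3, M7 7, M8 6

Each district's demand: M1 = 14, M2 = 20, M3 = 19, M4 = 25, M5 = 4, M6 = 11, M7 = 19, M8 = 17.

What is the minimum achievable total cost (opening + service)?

Minimum total cost: 631

For any fixed open set, each district goes to its cheapest open site; total = fixed + service.
{Amber, Teal}: M1→Amber 2·14=28, M2→Teal 2·20=40, M3→Amber 6·19=114, M4→Teal 4·25=100, M5→Teal 7·4=28, M6→Teal 3·11=33, M7→Teal 7·19=133, M8→Amber 4·17=68. Service 544; fixed 87; total 631.
{Blue, Amber, Teal}: M1→Blue 2·14=28, M2→Teal 2·20=40, M3→Amber 6·19=114, M4→Teal 4·25=100, M5→Teal 7·4=28, M6→Teal 3·11=33, M7→Blue 5·19=95, M8→Amber 4·17=68. Service 506; fixed 133; total 639.
{Red, Amber, Teal}: M1→Red 2·14=28, M2→Teal 2·20=40, M3→Amber 6·19=114, M4→Teal 4·25=100, M5→Teal 7·4=28, M6→Teal 3·11=33, M7→Teal 7·19=133, M8→Amber 4·17=68. Service 544; fixed 138; total 682.
{Red, Blue, Green, Amber, Violet, Teal}: M1→Red 2·14=28, M2→Teal 2·20=40, M3→Amber 6·19=114, M4→Teal 4·25=100, M5→Teal 7·4=28, M6→Violet 2·11=22, M7→Blue 5·19=95, M8→Amber 4·17=68. Service 495; fixed 408; total 903.
No other subset beats 631.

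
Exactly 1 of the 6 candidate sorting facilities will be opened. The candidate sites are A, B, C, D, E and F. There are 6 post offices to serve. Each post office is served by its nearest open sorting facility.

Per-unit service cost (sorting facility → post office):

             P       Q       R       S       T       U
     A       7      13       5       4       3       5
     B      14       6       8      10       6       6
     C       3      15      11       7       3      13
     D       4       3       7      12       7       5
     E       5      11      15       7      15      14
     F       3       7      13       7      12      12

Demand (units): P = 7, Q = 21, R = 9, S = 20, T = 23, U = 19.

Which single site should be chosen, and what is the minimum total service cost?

Choose A only; total service cost 611.

With exactly 1 open, each post office uses its cheapest among the chosen.
{A}: P→A 7·7=49, Q→A 13·21=273, R→A 5·9=45, S→A 4·20=80, T→A 3·23=69, U→A 5·19=95. Service cost 611.
{D}: service cost 650
{B}: service cost 748
Among all 6 size-1 choices, {A} is lowest.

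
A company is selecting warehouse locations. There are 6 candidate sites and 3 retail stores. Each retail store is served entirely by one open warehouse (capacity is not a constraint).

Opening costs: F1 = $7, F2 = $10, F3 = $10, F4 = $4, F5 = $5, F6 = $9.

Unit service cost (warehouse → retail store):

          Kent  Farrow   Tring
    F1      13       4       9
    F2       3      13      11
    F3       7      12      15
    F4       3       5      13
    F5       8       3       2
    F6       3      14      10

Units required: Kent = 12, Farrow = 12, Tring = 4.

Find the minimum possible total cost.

For any fixed open set, each retail store goes to its cheapest open site; total = fixed + service.
{F4, F5}: Kent→F4 3·12=36, Farrow→F5 3·12=36, Tring→F5 2·4=8. Service 80; fixed 9; total 89.
{F5, F6}: Kent→F6 3·12=36, Farrow→F5 3·12=36, Tring→F5 2·4=8. Service 80; fixed 14; total 94.
{F2, F5}: service 80 + fixed 15 = 95
{F1, F2, F3, F4, F5, F6}: Kent→F2 3·12=36, Farrow→F5 3·12=36, Tring→F5 2·4=8. Service 80; fixed 45; total 125.
No other subset beats 89.

Minimum total cost: 89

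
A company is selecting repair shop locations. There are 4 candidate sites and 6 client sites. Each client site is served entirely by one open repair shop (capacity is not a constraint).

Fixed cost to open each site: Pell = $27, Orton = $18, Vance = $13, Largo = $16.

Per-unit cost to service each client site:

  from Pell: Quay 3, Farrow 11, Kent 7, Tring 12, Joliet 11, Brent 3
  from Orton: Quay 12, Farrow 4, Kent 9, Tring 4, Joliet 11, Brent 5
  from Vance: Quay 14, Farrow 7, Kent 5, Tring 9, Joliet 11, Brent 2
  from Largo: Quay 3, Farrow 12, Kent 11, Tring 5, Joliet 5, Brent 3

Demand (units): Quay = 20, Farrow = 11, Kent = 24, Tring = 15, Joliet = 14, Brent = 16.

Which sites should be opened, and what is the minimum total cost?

Open Orton, Vance and Largo; minimum total cost 433.

For any fixed open set, each client site goes to its cheapest open site; total = fixed + service.
{Orton, Vance, Largo}: Quay→Largo 3·20=60, Farrow→Orton 4·11=44, Kent→Vance 5·24=120, Tring→Orton 4·15=60, Joliet→Largo 5·14=70, Brent→Vance 2·16=32. Service 386; fixed 47; total 433.
{Pell, Orton, Vance, Largo}: Quay→Pell 3·20=60, Farrow→Orton 4·11=44, Kent→Vance 5·24=120, Tring→Orton 4·15=60, Joliet→Largo 5·14=70, Brent→Vance 2·16=32. Service 386; fixed 74; total 460.
{Vance, Largo}: service 434 + fixed 29 = 463
{Vance}: Quay→Vance 14·20=280, Farrow→Vance 7·11=77, Kent→Vance 5·24=120, Tring→Vance 9·15=135, Joliet→Vance 11·14=154, Brent→Vance 2·16=32. Service 798; fixed 13; total 811.
No other subset beats 433.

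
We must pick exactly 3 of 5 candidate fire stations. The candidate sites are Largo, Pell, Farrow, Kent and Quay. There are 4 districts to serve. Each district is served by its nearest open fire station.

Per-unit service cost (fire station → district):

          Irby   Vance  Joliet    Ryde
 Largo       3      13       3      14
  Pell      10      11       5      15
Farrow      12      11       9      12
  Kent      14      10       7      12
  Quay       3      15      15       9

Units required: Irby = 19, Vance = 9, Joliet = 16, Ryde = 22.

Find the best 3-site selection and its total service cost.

Choose Largo, Kent and Quay; total service cost 393.

With exactly 3 open, each district uses its cheapest among the chosen.
{Largo, Kent, Quay}: Irby→Largo 3·19=57, Vance→Kent 10·9=90, Joliet→Largo 3·16=48, Ryde→Quay 9·22=198. Service cost 393.
{Largo, Pell, Quay}: service cost 402
{Largo, Farrow, Quay}: service cost 402
Among all 10 size-3 choices, {Largo, Kent, Quay} is lowest.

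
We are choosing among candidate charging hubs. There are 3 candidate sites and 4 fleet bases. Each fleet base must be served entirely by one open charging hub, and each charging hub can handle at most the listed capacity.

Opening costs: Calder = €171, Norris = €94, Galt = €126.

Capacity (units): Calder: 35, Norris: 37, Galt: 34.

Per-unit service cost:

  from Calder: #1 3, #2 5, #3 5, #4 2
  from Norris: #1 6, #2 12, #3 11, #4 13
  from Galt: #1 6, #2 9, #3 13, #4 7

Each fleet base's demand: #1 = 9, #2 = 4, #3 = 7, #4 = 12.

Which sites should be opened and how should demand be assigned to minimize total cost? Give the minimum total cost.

Open {Calder}: #1→Calder 3·9=27, #2→Calder 5·4=20, #3→Calder 5·7=35, #4→Calder 2·12=24.
Loads: Calder carries 32/35. Service 106; fixed 171; total 277.
Next best feasible plan costs 371.

Minimum total cost: 277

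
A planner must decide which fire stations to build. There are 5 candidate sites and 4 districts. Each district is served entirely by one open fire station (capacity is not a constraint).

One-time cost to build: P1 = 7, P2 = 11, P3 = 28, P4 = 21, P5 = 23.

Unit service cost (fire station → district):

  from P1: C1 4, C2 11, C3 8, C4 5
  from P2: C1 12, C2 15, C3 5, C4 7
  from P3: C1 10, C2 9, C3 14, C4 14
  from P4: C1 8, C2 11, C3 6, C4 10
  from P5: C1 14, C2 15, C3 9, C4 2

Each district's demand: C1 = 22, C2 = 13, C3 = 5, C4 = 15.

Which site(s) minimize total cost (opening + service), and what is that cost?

For any fixed open set, each district goes to its cheapest open site; total = fixed + service.
{P1, P2, P5}: C1→P1 4·22=88, C2→P1 11·13=143, C3→P2 5·5=25, C4→P5 2·15=30. Service 286; fixed 41; total 327.
{P1, P2, P3, P5}: C1→P1 4·22=88, C2→P3 9·13=117, C3→P2 5·5=25, C4→P5 2·15=30. Service 260; fixed 69; total 329.
{P1, P5}: service 301 + fixed 30 = 331
{P1, P2, P3, P4, P5}: service 260 + fixed 90 = 350
No other subset beats 327.

Open P1, P2 and P5; minimum total cost 327.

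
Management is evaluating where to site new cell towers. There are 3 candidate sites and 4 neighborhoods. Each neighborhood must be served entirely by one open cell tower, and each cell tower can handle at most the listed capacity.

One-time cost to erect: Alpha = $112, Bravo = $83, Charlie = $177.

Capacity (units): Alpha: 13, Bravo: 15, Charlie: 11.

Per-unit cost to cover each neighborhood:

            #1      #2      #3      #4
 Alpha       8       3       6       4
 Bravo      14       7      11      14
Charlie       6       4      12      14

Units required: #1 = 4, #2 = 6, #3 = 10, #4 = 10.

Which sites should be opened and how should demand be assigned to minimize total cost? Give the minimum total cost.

Minimum total cost: 570

Open {Alpha, Bravo, Charlie}: #1→Charlie 6·4=24, #2→Charlie 4·6=24, #3→Bravo 11·10=110, #4→Alpha 4·10=40.
Loads: Alpha carries 10/13, Bravo carries 10/15, Charlie carries 10/11. Service 198; fixed 372; total 570.
Next best feasible plan costs 602.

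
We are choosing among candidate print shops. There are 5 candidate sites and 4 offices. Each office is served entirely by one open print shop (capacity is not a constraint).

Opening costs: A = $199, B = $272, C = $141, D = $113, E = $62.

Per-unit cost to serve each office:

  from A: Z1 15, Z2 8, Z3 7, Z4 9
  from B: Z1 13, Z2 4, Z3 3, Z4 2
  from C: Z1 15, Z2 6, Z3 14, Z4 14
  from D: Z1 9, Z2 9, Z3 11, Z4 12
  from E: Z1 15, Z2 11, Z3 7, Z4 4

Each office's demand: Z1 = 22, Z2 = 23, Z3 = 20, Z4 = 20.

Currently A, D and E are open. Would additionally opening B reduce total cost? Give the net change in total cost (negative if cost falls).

Current service cost with {A, D, E}: 602.
Adding B: each office re-picks its cheapest; new service cost 390, saving 212.
Extra fixed cost: 272. Net change = 272 − 212 = 60.
(Totals: 976 → 1036.)

No — net change +60 (cost rises by 60).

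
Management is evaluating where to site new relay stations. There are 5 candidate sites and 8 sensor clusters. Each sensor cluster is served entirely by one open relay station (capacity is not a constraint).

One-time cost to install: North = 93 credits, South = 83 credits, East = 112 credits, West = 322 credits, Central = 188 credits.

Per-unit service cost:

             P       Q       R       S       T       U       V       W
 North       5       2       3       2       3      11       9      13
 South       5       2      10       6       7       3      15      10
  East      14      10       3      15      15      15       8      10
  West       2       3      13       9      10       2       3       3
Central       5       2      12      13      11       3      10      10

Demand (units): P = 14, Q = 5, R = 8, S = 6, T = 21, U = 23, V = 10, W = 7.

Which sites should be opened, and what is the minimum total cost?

For any fixed open set, each sensor cluster goes to its cheapest open site; total = fixed + service.
{North, South}: P→North 5·14=70, Q→North 2·5=10, R→North 3·8=24, S→North 2·6=12, T→North 3·21=63, U→South 3·23=69, V→North 9·10=90, W→South 10·7=70. Service 408; fixed 176; total 584.
{North, West}: P→West 2·14=28, Q→North 2·5=10, R→North 3·8=24, S→North 2·6=12, T→North 3·21=63, U→West 2·23=46, V→West 3·10=30, W→West 3·7=21. Service 234; fixed 415; total 649.
{North, South, East}: P→North 5·14=70, Q→North 2·5=10, R→North 3·8=24, S→North 2·6=12, T→North 3·21=63, U→South 3·23=69, V→East 8·10=80, W→South 10·7=70. Service 398; fixed 288; total 686.
{North, South, East, West, Central}: service 234 + fixed 798 = 1032
No other subset beats 584.

Open North and South; minimum total cost 584.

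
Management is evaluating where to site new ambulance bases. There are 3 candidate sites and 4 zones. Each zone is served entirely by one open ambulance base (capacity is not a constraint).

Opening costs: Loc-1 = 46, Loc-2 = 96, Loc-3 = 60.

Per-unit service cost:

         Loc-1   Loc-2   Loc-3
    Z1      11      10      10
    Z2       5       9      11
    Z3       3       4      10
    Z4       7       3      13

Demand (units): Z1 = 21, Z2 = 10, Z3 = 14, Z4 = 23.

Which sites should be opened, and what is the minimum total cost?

For any fixed open set, each zone goes to its cheapest open site; total = fixed + service.
{Loc-1, Loc-2}: Z1→Loc-2 10·21=210, Z2→Loc-1 5·10=50, Z3→Loc-1 3·14=42, Z4→Loc-2 3·23=69. Service 371; fixed 142; total 513.
{Loc-2}: service 425 + fixed 96 = 521
{Loc-1}: service 484 + fixed 46 = 530
{Loc-1, Loc-2, Loc-3}: service 371 + fixed 202 = 573
No other subset beats 513.

Open Loc-1 and Loc-2; minimum total cost 513.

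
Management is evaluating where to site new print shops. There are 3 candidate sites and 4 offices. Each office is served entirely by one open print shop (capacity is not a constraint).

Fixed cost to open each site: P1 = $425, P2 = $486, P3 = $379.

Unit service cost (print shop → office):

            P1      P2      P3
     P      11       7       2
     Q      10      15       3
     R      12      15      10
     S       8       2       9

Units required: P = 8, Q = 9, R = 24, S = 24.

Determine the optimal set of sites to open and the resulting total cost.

For any fixed open set, each office goes to its cheapest open site; total = fixed + service.
{P3}: P→P3 2·8=16, Q→P3 3·9=27, R→P3 10·24=240, S→P3 9·24=216. Service 499; fixed 379; total 878.
{P1}: P→P1 11·8=88, Q→P1 10·9=90, R→P1 12·24=288, S→P1 8·24=192. Service 658; fixed 425; total 1083.
{P2}: P→P2 7·8=56, Q→P2 15·9=135, R→P2 15·24=360, S→P2 2·24=48. Service 599; fixed 486; total 1085.
{P1, P2, P3}: service 331 + fixed 1290 = 1621
No other subset beats 878.

Open P3 only; minimum total cost 878.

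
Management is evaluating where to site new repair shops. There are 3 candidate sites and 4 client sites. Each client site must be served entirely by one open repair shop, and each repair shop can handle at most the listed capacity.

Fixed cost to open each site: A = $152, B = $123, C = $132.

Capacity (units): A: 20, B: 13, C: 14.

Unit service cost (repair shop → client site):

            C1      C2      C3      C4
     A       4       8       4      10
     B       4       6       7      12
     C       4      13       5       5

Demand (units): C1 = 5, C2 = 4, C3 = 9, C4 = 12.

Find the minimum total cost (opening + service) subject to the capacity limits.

Open {A, C}: C1→A 4·5=20, C2→A 8·4=32, C3→A 4·9=36, C4→C 5·12=60.
Loads: A carries 18/20, C carries 12/14. Service 148; fixed 284; total 432.
Next best feasible plan costs 501.

Minimum total cost: 432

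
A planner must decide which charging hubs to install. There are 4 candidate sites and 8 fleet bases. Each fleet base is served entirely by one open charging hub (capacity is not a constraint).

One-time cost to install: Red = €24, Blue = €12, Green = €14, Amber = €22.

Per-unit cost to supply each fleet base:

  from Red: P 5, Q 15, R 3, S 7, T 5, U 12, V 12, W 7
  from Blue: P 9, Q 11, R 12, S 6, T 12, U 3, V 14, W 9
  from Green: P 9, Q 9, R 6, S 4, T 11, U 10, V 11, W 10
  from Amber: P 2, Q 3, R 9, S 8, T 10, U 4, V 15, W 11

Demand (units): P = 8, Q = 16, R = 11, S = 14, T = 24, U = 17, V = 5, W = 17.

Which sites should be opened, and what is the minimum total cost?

For any fixed open set, each fleet base goes to its cheapest open site; total = fixed + service.
{Red, Blue, Green, Amber}: P→Amber 2·8=16, Q→Amber 3·16=48, R→Red 3·11=33, S→Green 4·14=56, T→Red 5·24=120, U→Blue 3·17=51, V→Green 11·5=55, W→Red 7·17=119. Service 498; fixed 72; total 570.
{Red, Green, Amber}: service 515 + fixed 60 = 575
{Red, Blue, Amber}: service 531 + fixed 58 = 589
{Blue}: service 1026 + fixed 12 = 1038
(All 15 nonempty subsets were checked; Red, Blue, Green and Amber is lowest.)

Open Red, Blue, Green and Amber; minimum total cost 570.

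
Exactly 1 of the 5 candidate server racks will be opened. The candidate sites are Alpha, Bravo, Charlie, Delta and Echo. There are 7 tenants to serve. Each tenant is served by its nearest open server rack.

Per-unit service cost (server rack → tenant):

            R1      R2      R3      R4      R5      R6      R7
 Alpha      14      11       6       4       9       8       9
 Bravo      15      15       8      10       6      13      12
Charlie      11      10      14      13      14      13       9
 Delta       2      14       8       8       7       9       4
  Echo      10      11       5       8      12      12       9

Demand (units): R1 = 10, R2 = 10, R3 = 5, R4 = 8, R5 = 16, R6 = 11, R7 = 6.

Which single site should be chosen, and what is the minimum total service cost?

Choose Delta only; total service cost 499.

With exactly 1 open, each tenant uses its cheapest among the chosen.
{Delta}: R1→Delta 2·10=20, R2→Delta 14·10=140, R3→Delta 8·5=40, R4→Delta 8·8=64, R5→Delta 7·16=112, R6→Delta 9·11=99, R7→Delta 4·6=24. Service cost 499.
{Alpha}: service cost 598
{Echo}: service cost 677
Among all 5 size-1 choices, {Delta} is lowest.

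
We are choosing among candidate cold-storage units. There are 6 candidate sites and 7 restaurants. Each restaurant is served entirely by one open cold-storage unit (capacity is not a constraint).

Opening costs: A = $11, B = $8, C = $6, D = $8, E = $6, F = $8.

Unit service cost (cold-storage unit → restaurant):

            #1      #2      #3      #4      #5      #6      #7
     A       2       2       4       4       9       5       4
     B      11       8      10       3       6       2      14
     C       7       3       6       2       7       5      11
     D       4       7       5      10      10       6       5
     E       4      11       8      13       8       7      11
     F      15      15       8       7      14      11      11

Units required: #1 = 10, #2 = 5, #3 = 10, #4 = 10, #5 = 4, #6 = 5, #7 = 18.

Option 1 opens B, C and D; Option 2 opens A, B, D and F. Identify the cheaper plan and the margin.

Option 2 is cheaper by 30.

Option 1: {B, C, D}: #1→D 4·10=40, #2→C 3·5=15, #3→D 5·10=50, #4→C 2·10=20, #5→B 6·4=24, #6→B 2·5=10, #7→D 5·18=90. Service 249; fixed 22; total 271.
Option 2: {A, B, D, F}: #1→A 2·10=20, #2→A 2·5=10, #3→A 4·10=40, #4→B 3·10=30, #5→B 6·4=24, #6→B 2·5=10, #7→A 4·18=72. Service 206; fixed 35; total 241.
Difference: |271 − 241| = 30.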